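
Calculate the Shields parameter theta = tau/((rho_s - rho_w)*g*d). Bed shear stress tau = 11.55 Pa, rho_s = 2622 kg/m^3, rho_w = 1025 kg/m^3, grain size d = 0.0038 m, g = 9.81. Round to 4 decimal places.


theta = tau / ((rho_s - rho_w) * g * d)
rho_s - rho_w = 2622 - 1025 = 1597
Denominator = 1597 * 9.81 * 0.0038 = 59.532966
theta = 11.55 / 59.532966
theta = 0.1940

0.1940


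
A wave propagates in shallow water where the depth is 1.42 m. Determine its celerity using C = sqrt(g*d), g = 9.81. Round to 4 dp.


Using the shallow-water approximation:
C = sqrt(g * d) = sqrt(9.81 * 1.42)
C = sqrt(13.9302)
C = 3.7323 m/s

3.7323


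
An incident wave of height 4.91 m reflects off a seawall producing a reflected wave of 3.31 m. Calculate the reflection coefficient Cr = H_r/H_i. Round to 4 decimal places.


Cr = H_r / H_i
Cr = 3.31 / 4.91
Cr = 0.6741

0.6741


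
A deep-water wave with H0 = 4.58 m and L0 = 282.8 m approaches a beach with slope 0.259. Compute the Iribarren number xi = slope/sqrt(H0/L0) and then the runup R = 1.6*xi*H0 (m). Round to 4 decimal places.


xi = slope / sqrt(H0/L0)
H0/L0 = 4.58/282.8 = 0.016195
sqrt(0.016195) = 0.127260
xi = 0.259 / 0.127260 = 2.035198
R = 1.6 * xi * H0 = 1.6 * 2.035198 * 4.58
R = 14.9139 m

14.9139


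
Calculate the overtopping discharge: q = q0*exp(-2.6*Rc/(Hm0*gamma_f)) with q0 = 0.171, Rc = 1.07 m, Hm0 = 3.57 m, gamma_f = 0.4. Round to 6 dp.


q = q0 * exp(-2.6 * Rc / (Hm0 * gamma_f))
Exponent = -2.6 * 1.07 / (3.57 * 0.4)
= -2.6 * 1.07 / 1.4280
= -1.948179
exp(-1.948179) = 0.142533
q = 0.171 * 0.142533
q = 0.024373 m^3/s/m

0.024373


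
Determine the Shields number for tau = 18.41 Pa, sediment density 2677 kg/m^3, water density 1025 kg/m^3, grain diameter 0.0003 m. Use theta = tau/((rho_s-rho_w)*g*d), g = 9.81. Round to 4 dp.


theta = tau / ((rho_s - rho_w) * g * d)
rho_s - rho_w = 2677 - 1025 = 1652
Denominator = 1652 * 9.81 * 0.0003 = 4.861836
theta = 18.41 / 4.861836
theta = 3.7866

3.7866


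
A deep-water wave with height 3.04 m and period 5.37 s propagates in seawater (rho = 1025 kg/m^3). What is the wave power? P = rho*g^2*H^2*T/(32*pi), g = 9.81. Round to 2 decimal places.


P = rho * g^2 * H^2 * T / (32 * pi)
P = 1025 * 9.81^2 * 3.04^2 * 5.37 / (32 * pi)
P = 1025 * 96.2361 * 9.2416 * 5.37 / 100.53096
P = 48694.90 W/m

48694.90


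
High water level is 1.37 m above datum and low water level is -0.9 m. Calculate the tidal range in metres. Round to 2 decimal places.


Tidal range = High water - Low water
Tidal range = 1.37 - (-0.9)
Tidal range = 2.27 m

2.27


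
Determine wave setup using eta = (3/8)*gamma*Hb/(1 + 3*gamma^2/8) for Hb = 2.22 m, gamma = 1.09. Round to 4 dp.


eta = (3/8) * gamma * Hb / (1 + 3*gamma^2/8)
Numerator = (3/8) * 1.09 * 2.22 = 0.907425
Denominator = 1 + 3*1.09^2/8 = 1 + 0.445538 = 1.445538
eta = 0.907425 / 1.445538
eta = 0.6277 m

0.6277


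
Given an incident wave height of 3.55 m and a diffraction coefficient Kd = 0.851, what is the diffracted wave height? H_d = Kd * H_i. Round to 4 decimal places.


H_d = Kd * H_i
H_d = 0.851 * 3.55
H_d = 3.0211 m

3.0211


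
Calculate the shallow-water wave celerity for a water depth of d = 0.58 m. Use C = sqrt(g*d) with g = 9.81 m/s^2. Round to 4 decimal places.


Using the shallow-water approximation:
C = sqrt(g * d) = sqrt(9.81 * 0.58)
C = sqrt(5.6898)
C = 2.3853 m/s

2.3853


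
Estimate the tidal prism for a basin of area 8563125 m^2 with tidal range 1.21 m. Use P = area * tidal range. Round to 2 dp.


Tidal prism = Area * Tidal range
P = 8563125 * 1.21
P = 10361381.25 m^3

10361381.25


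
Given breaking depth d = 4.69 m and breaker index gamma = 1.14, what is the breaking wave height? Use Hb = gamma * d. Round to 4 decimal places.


Hb = gamma * d
Hb = 1.14 * 4.69
Hb = 5.3466 m

5.3466


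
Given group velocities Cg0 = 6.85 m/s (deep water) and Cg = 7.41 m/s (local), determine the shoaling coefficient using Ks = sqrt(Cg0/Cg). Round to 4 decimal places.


Ks = sqrt(Cg0 / Cg)
Ks = sqrt(6.85 / 7.41)
Ks = sqrt(0.9244)
Ks = 0.9615

0.9615


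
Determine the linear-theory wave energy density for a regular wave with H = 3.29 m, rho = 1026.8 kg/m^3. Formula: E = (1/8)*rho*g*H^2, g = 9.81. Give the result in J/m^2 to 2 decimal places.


E = (1/8) * rho * g * H^2
E = (1/8) * 1026.8 * 9.81 * 3.29^2
E = 0.125 * 1026.8 * 9.81 * 10.8241
E = 13628.77 J/m^2

13628.77


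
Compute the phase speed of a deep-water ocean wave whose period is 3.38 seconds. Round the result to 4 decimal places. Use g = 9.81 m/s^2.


We use the deep-water celerity formula:
C = g * T / (2 * pi)
C = 9.81 * 3.38 / (2 * 3.14159...)
C = 33.157800 / 6.283185
C = 5.2772 m/s

5.2772


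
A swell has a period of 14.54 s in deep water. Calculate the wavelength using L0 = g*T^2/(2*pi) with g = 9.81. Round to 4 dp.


L0 = g * T^2 / (2 * pi)
L0 = 9.81 * 14.54^2 / (2 * pi)
L0 = 9.81 * 211.4116 / 6.28319
L0 = 2073.9478 / 6.28319
L0 = 330.0790 m

330.0790


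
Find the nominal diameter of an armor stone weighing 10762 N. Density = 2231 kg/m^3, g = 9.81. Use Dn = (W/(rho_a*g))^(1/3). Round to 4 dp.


V = W / (rho_a * g)
V = 10762 / (2231 * 9.81)
V = 10762 / 21886.11
V = 0.491727 m^3
Dn = V^(1/3) = 0.491727^(1/3)
Dn = 0.7893 m

0.7893


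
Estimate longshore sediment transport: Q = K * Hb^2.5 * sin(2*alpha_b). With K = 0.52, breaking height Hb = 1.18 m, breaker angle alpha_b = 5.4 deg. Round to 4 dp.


Q = K * Hb^2.5 * sin(2 * alpha_b)
Hb^2.5 = 1.18^2.5 = 1.512534
sin(2 * 5.4) = sin(10.8) = 0.187381
Q = 0.52 * 1.512534 * 0.187381
Q = 0.1474 m^3/s

0.1474


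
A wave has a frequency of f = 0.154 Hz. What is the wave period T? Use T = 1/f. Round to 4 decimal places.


T = 1 / f
T = 1 / 0.154
T = 6.4935 s

6.4935


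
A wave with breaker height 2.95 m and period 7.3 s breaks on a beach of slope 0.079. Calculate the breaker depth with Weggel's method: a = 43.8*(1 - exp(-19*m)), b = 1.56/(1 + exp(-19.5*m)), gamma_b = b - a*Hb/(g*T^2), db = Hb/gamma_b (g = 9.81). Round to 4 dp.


a = 43.8 * (1 - exp(-19 * m))
exp(-19 * 0.079) = exp(-1.5010) = 0.222907
a = 43.8 * (1 - 0.222907) = 34.036667
b = 1.56 / (1 + exp(-19.5 * m))
exp(-19.5 * 0.079) = exp(-1.5405) = 0.214274
b = 1.56 / (1 + 0.214274) = 1.284718
Hb / (g * T^2) = 2.95 / (9.81 * 7.3^2) = 2.95 / 522.7749 = 0.00564296
gamma_b = b - a * Hb/(g*T^2) = 1.284718 - 34.036667 * 0.00564296 = 1.092651
db = Hb / gamma_b = 2.95 / 1.092651
db = 2.6999 m

2.6999


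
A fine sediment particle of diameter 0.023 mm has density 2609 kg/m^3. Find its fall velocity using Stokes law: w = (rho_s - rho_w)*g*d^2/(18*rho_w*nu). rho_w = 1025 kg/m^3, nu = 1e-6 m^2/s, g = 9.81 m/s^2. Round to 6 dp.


w = (rho_s - rho_w) * g * d^2 / (18 * rho_w * nu)
d = 0.023 mm = 0.000023 m
rho_s - rho_w = 2609 - 1025 = 1584
Numerator = 1584 * 9.81 * (0.000023)^2 = 0.000008220152
Denominator = 18 * 1025 * 1e-6 = 0.018450
w = 0.000446 m/s

0.000446


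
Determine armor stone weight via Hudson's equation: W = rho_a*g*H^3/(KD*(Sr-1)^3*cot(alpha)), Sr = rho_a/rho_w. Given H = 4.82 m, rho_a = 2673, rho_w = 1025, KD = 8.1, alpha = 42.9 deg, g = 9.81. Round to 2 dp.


Sr = rho_a / rho_w = 2673 / 1025 = 2.607805
(Sr - 1) = 1.607805
(Sr - 1)^3 = 4.156234
cot(42.9) = 1 / tan(42.9) = 1 / 0.929257 = 1.076128
Numerator = 2673 * 9.81 * 4.82^3 = 2936358.5227
Denominator = 8.1 * 4.156234 * 1.076128 = 36.228391
W = 2936358.5227 / 36.228391
W = 81051.31 N

81051.31


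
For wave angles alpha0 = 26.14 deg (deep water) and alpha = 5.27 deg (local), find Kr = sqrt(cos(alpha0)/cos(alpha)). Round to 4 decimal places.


Kr = sqrt(cos(alpha0) / cos(alpha))
cos(26.14) = 0.897720
cos(5.27) = 0.995773
Kr = sqrt(0.897720 / 0.995773)
Kr = sqrt(0.901531)
Kr = 0.9495

0.9495


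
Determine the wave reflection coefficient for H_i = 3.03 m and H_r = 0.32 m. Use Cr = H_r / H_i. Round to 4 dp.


Cr = H_r / H_i
Cr = 0.32 / 3.03
Cr = 0.1056

0.1056


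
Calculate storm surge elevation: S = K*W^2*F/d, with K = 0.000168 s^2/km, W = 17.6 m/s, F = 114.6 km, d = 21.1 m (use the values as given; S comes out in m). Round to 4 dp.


S = K * W^2 * F / d
W^2 = 17.6^2 = 309.76
S = 0.000168 * 309.76 * 114.6 / 21.1
Numerator = 0.000168 * 309.76 * 114.6 = 5.963747
S = 5.963747 / 21.1 = 0.2826 m

0.2826


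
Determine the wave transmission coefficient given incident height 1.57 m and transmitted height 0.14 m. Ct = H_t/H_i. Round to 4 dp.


Ct = H_t / H_i
Ct = 0.14 / 1.57
Ct = 0.0892

0.0892


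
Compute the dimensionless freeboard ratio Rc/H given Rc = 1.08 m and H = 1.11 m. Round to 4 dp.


Relative freeboard = Rc / H
= 1.08 / 1.11
= 0.9730

0.9730


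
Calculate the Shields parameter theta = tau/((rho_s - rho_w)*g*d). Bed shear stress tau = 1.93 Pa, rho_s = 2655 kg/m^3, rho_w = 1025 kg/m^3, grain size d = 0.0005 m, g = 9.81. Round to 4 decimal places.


theta = tau / ((rho_s - rho_w) * g * d)
rho_s - rho_w = 2655 - 1025 = 1630
Denominator = 1630 * 9.81 * 0.0005 = 7.995150
theta = 1.93 / 7.995150
theta = 0.2414

0.2414


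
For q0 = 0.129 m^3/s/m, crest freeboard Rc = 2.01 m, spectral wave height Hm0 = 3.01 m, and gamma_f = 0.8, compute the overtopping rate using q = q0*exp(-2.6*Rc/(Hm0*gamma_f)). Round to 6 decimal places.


q = q0 * exp(-2.6 * Rc / (Hm0 * gamma_f))
Exponent = -2.6 * 2.01 / (3.01 * 0.8)
= -2.6 * 2.01 / 2.4080
= -2.170266
exp(-2.170266) = 0.114147
q = 0.129 * 0.114147
q = 0.014725 m^3/s/m

0.014725


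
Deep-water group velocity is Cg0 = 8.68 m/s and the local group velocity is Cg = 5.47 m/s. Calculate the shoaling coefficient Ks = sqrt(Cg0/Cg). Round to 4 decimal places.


Ks = sqrt(Cg0 / Cg)
Ks = sqrt(8.68 / 5.47)
Ks = sqrt(1.5868)
Ks = 1.2597

1.2597


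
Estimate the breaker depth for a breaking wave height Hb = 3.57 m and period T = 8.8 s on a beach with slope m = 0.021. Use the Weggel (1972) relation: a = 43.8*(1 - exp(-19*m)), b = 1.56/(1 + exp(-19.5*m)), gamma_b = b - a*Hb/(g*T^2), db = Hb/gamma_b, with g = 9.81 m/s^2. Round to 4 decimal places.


a = 43.8 * (1 - exp(-19 * m))
exp(-19 * 0.021) = exp(-0.3990) = 0.670991
a = 43.8 * (1 - 0.670991) = 14.410607
b = 1.56 / (1 + exp(-19.5 * m))
exp(-19.5 * 0.021) = exp(-0.4095) = 0.663982
b = 1.56 / (1 + 0.663982) = 0.937510
Hb / (g * T^2) = 3.57 / (9.81 * 8.8^2) = 3.57 / 759.6864 = 0.00469931
gamma_b = b - a * Hb/(g*T^2) = 0.937510 - 14.410607 * 0.00469931 = 0.869790
db = Hb / gamma_b = 3.57 / 0.869790
db = 4.1044 m

4.1044


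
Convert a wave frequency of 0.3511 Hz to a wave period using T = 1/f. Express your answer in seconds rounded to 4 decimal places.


T = 1 / f
T = 1 / 0.3511
T = 2.8482 s

2.8482


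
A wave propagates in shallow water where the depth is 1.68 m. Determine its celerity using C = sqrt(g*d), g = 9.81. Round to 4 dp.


Using the shallow-water approximation:
C = sqrt(g * d) = sqrt(9.81 * 1.68)
C = sqrt(16.4808)
C = 4.0597 m/s

4.0597


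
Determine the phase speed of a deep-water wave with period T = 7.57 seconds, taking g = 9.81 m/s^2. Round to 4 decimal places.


We use the deep-water celerity formula:
C = g * T / (2 * pi)
C = 9.81 * 7.57 / (2 * 3.14159...)
C = 74.261700 / 6.283185
C = 11.8191 m/s

11.8191


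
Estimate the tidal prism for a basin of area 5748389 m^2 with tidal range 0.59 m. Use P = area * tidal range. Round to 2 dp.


Tidal prism = Area * Tidal range
P = 5748389 * 0.59
P = 3391549.51 m^3

3391549.51


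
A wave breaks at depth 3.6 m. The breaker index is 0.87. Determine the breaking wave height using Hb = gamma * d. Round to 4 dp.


Hb = gamma * d
Hb = 0.87 * 3.6
Hb = 3.1320 m

3.1320


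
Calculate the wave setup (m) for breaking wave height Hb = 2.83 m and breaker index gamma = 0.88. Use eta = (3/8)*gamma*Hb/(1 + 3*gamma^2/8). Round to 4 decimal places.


eta = (3/8) * gamma * Hb / (1 + 3*gamma^2/8)
Numerator = (3/8) * 0.88 * 2.83 = 0.933900
Denominator = 1 + 3*0.88^2/8 = 1 + 0.290400 = 1.290400
eta = 0.933900 / 1.290400
eta = 0.7237 m

0.7237


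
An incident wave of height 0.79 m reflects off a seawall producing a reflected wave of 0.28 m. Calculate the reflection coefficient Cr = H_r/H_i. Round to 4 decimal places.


Cr = H_r / H_i
Cr = 0.28 / 0.79
Cr = 0.3544

0.3544


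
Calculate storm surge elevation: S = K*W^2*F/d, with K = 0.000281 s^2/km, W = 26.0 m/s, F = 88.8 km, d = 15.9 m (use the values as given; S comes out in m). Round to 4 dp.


S = K * W^2 * F / d
W^2 = 26.0^2 = 676.00
S = 0.000281 * 676.00 * 88.8 / 15.9
Numerator = 0.000281 * 676.00 * 88.8 = 16.868093
S = 16.868093 / 15.9 = 1.0609 m

1.0609


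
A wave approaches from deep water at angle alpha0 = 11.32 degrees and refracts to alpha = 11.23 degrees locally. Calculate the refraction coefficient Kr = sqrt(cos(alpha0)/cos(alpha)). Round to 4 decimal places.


Kr = sqrt(cos(alpha0) / cos(alpha))
cos(11.32) = 0.980546
cos(11.23) = 0.980853
Kr = sqrt(0.980546 / 0.980853)
Kr = sqrt(0.999687)
Kr = 0.9998

0.9998


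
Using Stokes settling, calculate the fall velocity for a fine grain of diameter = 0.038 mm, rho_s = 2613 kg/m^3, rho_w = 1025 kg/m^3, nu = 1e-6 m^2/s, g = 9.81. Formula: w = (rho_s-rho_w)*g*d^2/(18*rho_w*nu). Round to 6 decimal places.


w = (rho_s - rho_w) * g * d^2 / (18 * rho_w * nu)
d = 0.038 mm = 0.000038 m
rho_s - rho_w = 2613 - 1025 = 1588
Numerator = 1588 * 9.81 * (0.000038)^2 = 0.000022495036
Denominator = 18 * 1025 * 1e-6 = 0.018450
w = 0.001219 m/s

0.001219


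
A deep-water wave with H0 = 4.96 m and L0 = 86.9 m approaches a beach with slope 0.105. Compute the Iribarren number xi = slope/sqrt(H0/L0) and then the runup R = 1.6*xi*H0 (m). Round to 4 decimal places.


xi = slope / sqrt(H0/L0)
H0/L0 = 4.96/86.9 = 0.057077
sqrt(0.057077) = 0.238908
xi = 0.105 / 0.238908 = 0.439499
R = 1.6 * xi * H0 = 1.6 * 0.439499 * 4.96
R = 3.4879 m

3.4879


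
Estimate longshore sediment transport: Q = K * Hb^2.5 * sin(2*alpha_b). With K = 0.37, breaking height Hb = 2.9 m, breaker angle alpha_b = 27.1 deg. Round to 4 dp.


Q = K * Hb^2.5 * sin(2 * alpha_b)
Hb^2.5 = 2.9^2.5 = 14.321714
sin(2 * 27.1) = sin(54.2) = 0.811064
Q = 0.37 * 14.321714 * 0.811064
Q = 4.2979 m^3/s

4.2979


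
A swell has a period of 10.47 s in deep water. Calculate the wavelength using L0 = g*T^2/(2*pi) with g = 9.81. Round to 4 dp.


L0 = g * T^2 / (2 * pi)
L0 = 9.81 * 10.47^2 / (2 * pi)
L0 = 9.81 * 109.6209 / 6.28319
L0 = 1075.3810 / 6.28319
L0 = 171.1522 m

171.1522


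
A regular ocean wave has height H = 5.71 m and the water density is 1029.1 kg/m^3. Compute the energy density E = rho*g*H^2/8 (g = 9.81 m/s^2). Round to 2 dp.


E = (1/8) * rho * g * H^2
E = (1/8) * 1029.1 * 9.81 * 5.71^2
E = 0.125 * 1029.1 * 9.81 * 32.6041
E = 41144.22 J/m^2

41144.22


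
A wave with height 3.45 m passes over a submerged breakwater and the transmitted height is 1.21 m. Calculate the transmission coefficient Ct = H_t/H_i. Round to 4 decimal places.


Ct = H_t / H_i
Ct = 1.21 / 3.45
Ct = 0.3507

0.3507


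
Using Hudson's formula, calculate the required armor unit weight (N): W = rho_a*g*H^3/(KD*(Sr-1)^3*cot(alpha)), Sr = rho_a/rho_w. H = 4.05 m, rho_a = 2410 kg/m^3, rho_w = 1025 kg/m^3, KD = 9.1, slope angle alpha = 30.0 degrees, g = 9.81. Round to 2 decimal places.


Sr = rho_a / rho_w = 2410 / 1025 = 2.351220
(Sr - 1) = 1.351220
(Sr - 1)^3 = 2.467049
cot(30.0) = 1 / tan(30.0) = 1 / 0.577350 = 1.732051
Numerator = 2410 * 9.81 * 4.05^3 = 1570547.6583
Denominator = 9.1 * 2.467049 * 1.732051 = 38.884789
W = 1570547.6583 / 38.884789
W = 40389.77 N

40389.77


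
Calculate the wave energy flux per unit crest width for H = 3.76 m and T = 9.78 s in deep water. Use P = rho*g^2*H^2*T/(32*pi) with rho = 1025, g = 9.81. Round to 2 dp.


P = rho * g^2 * H^2 * T / (32 * pi)
P = 1025 * 9.81^2 * 3.76^2 * 9.78 / (32 * pi)
P = 1025 * 96.2361 * 14.1376 * 9.78 / 100.53096
P = 135667.73 W/m

135667.73


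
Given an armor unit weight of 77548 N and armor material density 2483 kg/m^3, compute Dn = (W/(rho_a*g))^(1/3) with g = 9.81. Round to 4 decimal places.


V = W / (rho_a * g)
V = 77548 / (2483 * 9.81)
V = 77548 / 24358.23
V = 3.183647 m^3
Dn = V^(1/3) = 3.183647^(1/3)
Dn = 1.4711 m

1.4711


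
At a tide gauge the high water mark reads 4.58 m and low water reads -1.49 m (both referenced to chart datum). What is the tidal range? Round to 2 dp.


Tidal range = High water - Low water
Tidal range = 4.58 - (-1.49)
Tidal range = 6.07 m

6.07


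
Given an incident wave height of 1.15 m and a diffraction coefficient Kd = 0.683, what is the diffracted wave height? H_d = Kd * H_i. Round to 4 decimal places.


H_d = Kd * H_i
H_d = 0.683 * 1.15
H_d = 0.7855 m

0.7855


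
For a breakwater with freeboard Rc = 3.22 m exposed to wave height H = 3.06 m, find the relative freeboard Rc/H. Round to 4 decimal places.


Relative freeboard = Rc / H
= 3.22 / 3.06
= 1.0523

1.0523


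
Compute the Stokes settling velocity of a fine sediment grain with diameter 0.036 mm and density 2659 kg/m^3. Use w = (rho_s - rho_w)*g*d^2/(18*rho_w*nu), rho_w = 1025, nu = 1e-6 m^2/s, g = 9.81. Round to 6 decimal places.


w = (rho_s - rho_w) * g * d^2 / (18 * rho_w * nu)
d = 0.036 mm = 0.000036 m
rho_s - rho_w = 2659 - 1025 = 1634
Numerator = 1634 * 9.81 * (0.000036)^2 = 0.000020774284
Denominator = 18 * 1025 * 1e-6 = 0.018450
w = 0.001126 m/s

0.001126


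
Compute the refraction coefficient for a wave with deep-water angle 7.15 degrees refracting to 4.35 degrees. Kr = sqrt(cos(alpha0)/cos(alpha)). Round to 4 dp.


Kr = sqrt(cos(alpha0) / cos(alpha))
cos(7.15) = 0.992224
cos(4.35) = 0.997119
Kr = sqrt(0.992224 / 0.997119)
Kr = sqrt(0.995090)
Kr = 0.9975

0.9975


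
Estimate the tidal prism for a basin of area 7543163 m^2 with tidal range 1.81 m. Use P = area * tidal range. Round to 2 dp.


Tidal prism = Area * Tidal range
P = 7543163 * 1.81
P = 13653125.03 m^3

13653125.03


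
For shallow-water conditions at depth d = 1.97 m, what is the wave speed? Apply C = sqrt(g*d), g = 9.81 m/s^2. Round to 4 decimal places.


Using the shallow-water approximation:
C = sqrt(g * d) = sqrt(9.81 * 1.97)
C = sqrt(19.3257)
C = 4.3961 m/s

4.3961


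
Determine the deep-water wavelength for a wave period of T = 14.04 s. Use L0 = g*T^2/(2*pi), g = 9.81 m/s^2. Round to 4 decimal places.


L0 = g * T^2 / (2 * pi)
L0 = 9.81 * 14.04^2 / (2 * pi)
L0 = 9.81 * 197.1216 / 6.28319
L0 = 1933.7629 / 6.28319
L0 = 307.7679 m

307.7679


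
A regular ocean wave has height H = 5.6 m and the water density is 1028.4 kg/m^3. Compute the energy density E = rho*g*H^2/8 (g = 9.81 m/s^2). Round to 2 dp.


E = (1/8) * rho * g * H^2
E = (1/8) * 1028.4 * 9.81 * 5.6^2
E = 0.125 * 1028.4 * 9.81 * 31.3600
E = 39547.33 J/m^2

39547.33


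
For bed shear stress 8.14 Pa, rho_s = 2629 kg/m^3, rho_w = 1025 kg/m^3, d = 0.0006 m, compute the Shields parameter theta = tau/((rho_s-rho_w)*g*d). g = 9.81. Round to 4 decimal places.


theta = tau / ((rho_s - rho_w) * g * d)
rho_s - rho_w = 2629 - 1025 = 1604
Denominator = 1604 * 9.81 * 0.0006 = 9.441144
theta = 8.14 / 9.441144
theta = 0.8622

0.8622


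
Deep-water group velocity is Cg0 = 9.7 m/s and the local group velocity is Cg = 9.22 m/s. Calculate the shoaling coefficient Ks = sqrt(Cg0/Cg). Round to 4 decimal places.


Ks = sqrt(Cg0 / Cg)
Ks = sqrt(9.7 / 9.22)
Ks = sqrt(1.0521)
Ks = 1.0257

1.0257


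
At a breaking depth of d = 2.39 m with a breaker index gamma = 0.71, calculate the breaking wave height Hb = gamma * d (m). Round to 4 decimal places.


Hb = gamma * d
Hb = 0.71 * 2.39
Hb = 1.6969 m

1.6969


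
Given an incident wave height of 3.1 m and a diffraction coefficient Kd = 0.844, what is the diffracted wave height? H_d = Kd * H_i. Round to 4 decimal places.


H_d = Kd * H_i
H_d = 0.844 * 3.1
H_d = 2.6164 m

2.6164


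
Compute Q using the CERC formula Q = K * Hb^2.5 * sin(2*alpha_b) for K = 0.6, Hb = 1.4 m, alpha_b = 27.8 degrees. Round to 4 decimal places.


Q = K * Hb^2.5 * sin(2 * alpha_b)
Hb^2.5 = 1.4^2.5 = 2.319103
sin(2 * 27.8) = sin(55.6) = 0.825113
Q = 0.6 * 2.319103 * 0.825113
Q = 1.1481 m^3/s

1.1481


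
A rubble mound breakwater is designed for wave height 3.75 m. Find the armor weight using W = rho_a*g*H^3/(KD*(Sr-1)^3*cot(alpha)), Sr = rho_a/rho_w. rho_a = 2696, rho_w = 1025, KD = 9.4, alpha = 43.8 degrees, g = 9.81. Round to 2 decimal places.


Sr = rho_a / rho_w = 2696 / 1025 = 2.630244
(Sr - 1) = 1.630244
(Sr - 1)^3 = 4.332691
cot(43.8) = 1 / tan(43.8) = 1 / 0.958966 = 1.042790
Numerator = 2696 * 9.81 * 3.75^3 = 1394706.0938
Denominator = 9.4 * 4.332691 * 1.042790 = 42.470035
W = 1394706.0938 / 42.470035
W = 32839.77 N

32839.77


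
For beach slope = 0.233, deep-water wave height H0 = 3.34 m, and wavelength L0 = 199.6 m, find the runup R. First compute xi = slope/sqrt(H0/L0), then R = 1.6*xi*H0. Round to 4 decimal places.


xi = slope / sqrt(H0/L0)
H0/L0 = 3.34/199.6 = 0.016733
sqrt(0.016733) = 0.129358
xi = 0.233 / 0.129358 = 1.801204
R = 1.6 * xi * H0 = 1.6 * 1.801204 * 3.34
R = 9.6256 m

9.6256


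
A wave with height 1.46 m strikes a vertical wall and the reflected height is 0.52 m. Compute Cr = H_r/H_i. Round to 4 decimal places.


Cr = H_r / H_i
Cr = 0.52 / 1.46
Cr = 0.3562

0.3562


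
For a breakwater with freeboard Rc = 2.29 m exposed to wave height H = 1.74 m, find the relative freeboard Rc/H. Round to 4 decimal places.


Relative freeboard = Rc / H
= 2.29 / 1.74
= 1.3161

1.3161


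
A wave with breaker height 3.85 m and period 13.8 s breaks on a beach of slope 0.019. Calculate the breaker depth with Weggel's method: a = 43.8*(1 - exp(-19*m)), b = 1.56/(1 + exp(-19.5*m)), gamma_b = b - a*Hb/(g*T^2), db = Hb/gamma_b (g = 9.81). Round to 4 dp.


a = 43.8 * (1 - exp(-19 * m))
exp(-19 * 0.019) = exp(-0.3610) = 0.696979
a = 43.8 * (1 - 0.696979) = 13.272320
b = 1.56 / (1 + exp(-19.5 * m))
exp(-19.5 * 0.019) = exp(-0.3705) = 0.690389
b = 1.56 / (1 + 0.690389) = 0.922864
Hb / (g * T^2) = 3.85 / (9.81 * 13.8^2) = 3.85 / 1868.2164 = 0.00206079
gamma_b = b - a * Hb/(g*T^2) = 0.922864 - 13.272320 * 0.00206079 = 0.895513
db = Hb / gamma_b = 3.85 / 0.895513
db = 4.2992 m

4.2992


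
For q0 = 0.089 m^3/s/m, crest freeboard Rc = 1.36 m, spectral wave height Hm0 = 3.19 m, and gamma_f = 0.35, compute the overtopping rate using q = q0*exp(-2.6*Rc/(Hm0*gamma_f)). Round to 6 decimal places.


q = q0 * exp(-2.6 * Rc / (Hm0 * gamma_f))
Exponent = -2.6 * 1.36 / (3.19 * 0.35)
= -2.6 * 1.36 / 1.1165
= -3.167040
exp(-3.167040) = 0.042128
q = 0.089 * 0.042128
q = 0.003749 m^3/s/m

0.003749


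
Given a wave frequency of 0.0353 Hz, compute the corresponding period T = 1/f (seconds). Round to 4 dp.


T = 1 / f
T = 1 / 0.0353
T = 28.3286 s

28.3286


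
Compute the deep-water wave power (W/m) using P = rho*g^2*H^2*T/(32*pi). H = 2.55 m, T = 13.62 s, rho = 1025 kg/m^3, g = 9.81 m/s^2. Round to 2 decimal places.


P = rho * g^2 * H^2 * T / (32 * pi)
P = 1025 * 9.81^2 * 2.55^2 * 13.62 / (32 * pi)
P = 1025 * 96.2361 * 6.5025 * 13.62 / 100.53096
P = 86899.94 W/m

86899.94


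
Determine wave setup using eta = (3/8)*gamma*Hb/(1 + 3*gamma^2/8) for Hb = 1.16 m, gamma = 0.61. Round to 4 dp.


eta = (3/8) * gamma * Hb / (1 + 3*gamma^2/8)
Numerator = (3/8) * 0.61 * 1.16 = 0.265350
Denominator = 1 + 3*0.61^2/8 = 1 + 0.139538 = 1.139538
eta = 0.265350 / 1.139538
eta = 0.2329 m

0.2329


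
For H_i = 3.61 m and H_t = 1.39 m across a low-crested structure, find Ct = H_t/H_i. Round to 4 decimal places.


Ct = H_t / H_i
Ct = 1.39 / 3.61
Ct = 0.3850

0.3850


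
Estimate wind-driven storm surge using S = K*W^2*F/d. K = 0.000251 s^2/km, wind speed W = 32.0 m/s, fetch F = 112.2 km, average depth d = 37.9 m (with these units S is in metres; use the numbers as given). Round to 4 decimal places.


S = K * W^2 * F / d
W^2 = 32.0^2 = 1024.00
S = 0.000251 * 1024.00 * 112.2 / 37.9
Numerator = 0.000251 * 1024.00 * 112.2 = 28.838093
S = 28.838093 / 37.9 = 0.7609 m

0.7609


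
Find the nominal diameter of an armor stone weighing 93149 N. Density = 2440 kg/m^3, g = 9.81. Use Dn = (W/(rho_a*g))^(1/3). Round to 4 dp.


V = W / (rho_a * g)
V = 93149 / (2440 * 9.81)
V = 93149 / 23936.40
V = 3.891521 m^3
Dn = V^(1/3) = 3.891521^(1/3)
Dn = 1.5729 m

1.5729


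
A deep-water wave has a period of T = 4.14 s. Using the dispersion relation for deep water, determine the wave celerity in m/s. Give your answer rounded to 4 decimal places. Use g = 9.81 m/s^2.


We use the deep-water celerity formula:
C = g * T / (2 * pi)
C = 9.81 * 4.14 / (2 * 3.14159...)
C = 40.613400 / 6.283185
C = 6.4638 m/s

6.4638


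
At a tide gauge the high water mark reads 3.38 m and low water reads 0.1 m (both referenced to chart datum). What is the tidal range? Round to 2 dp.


Tidal range = High water - Low water
Tidal range = 3.38 - (0.1)
Tidal range = 3.28 m

3.28


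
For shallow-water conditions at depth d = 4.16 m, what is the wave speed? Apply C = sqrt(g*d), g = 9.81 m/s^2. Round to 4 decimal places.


Using the shallow-water approximation:
C = sqrt(g * d) = sqrt(9.81 * 4.16)
C = sqrt(40.8096)
C = 6.3882 m/s

6.3882


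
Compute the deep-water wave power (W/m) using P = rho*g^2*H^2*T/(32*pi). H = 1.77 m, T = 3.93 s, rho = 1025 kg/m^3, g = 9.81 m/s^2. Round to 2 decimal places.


P = rho * g^2 * H^2 * T / (32 * pi)
P = 1025 * 9.81^2 * 1.77^2 * 3.93 / (32 * pi)
P = 1025 * 96.2361 * 3.1329 * 3.93 / 100.53096
P = 12080.95 W/m

12080.95


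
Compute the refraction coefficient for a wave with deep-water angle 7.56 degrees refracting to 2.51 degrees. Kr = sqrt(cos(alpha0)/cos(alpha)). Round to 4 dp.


Kr = sqrt(cos(alpha0) / cos(alpha))
cos(7.56) = 0.991308
cos(2.51) = 0.999041
Kr = sqrt(0.991308 / 0.999041)
Kr = sqrt(0.992260)
Kr = 0.9961

0.9961


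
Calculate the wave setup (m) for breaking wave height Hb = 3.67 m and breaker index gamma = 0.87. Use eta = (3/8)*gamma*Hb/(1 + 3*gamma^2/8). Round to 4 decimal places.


eta = (3/8) * gamma * Hb / (1 + 3*gamma^2/8)
Numerator = (3/8) * 0.87 * 3.67 = 1.197337
Denominator = 1 + 3*0.87^2/8 = 1 + 0.283838 = 1.283838
eta = 1.197337 / 1.283838
eta = 0.9326 m

0.9326


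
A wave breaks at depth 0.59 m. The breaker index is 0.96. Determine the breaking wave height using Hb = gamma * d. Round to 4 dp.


Hb = gamma * d
Hb = 0.96 * 0.59
Hb = 0.5664 m

0.5664


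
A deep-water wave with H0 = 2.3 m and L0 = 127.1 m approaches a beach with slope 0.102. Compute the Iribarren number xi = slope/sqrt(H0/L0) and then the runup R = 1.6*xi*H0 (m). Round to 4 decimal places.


xi = slope / sqrt(H0/L0)
H0/L0 = 2.3/127.1 = 0.018096
sqrt(0.018096) = 0.134521
xi = 0.102 / 0.134521 = 0.758244
R = 1.6 * xi * H0 = 1.6 * 0.758244 * 2.3
R = 2.7903 m

2.7903


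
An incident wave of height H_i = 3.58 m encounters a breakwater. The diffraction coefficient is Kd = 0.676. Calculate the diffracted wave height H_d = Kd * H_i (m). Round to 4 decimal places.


H_d = Kd * H_i
H_d = 0.676 * 3.58
H_d = 2.4201 m

2.4201


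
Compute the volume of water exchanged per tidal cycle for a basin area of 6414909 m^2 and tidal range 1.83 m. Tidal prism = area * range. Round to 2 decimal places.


Tidal prism = Area * Tidal range
P = 6414909 * 1.83
P = 11739283.47 m^3

11739283.47


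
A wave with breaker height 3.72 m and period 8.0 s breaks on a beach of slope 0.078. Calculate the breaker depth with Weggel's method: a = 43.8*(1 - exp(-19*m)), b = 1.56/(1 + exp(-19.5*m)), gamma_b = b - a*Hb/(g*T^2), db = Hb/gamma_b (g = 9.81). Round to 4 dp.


a = 43.8 * (1 - exp(-19 * m))
exp(-19 * 0.078) = exp(-1.4820) = 0.227183
a = 43.8 * (1 - 0.227183) = 33.849390
b = 1.56 / (1 + exp(-19.5 * m))
exp(-19.5 * 0.078) = exp(-1.5210) = 0.218493
b = 1.56 / (1 + 0.218493) = 1.280270
Hb / (g * T^2) = 3.72 / (9.81 * 8.0^2) = 3.72 / 627.8400 = 0.00592508
gamma_b = b - a * Hb/(g*T^2) = 1.280270 - 33.849390 * 0.00592508 = 1.079709
db = Hb / gamma_b = 3.72 / 1.079709
db = 3.4454 m

3.4454


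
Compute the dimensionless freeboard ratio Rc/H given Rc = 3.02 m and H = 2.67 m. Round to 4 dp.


Relative freeboard = Rc / H
= 3.02 / 2.67
= 1.1311

1.1311


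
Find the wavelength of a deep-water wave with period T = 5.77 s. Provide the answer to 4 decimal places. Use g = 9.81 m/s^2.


L0 = g * T^2 / (2 * pi)
L0 = 9.81 * 5.77^2 / (2 * pi)
L0 = 9.81 * 33.2929 / 6.28319
L0 = 326.6033 / 6.28319
L0 = 51.9805 m

51.9805


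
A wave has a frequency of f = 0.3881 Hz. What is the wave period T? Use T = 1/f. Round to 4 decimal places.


T = 1 / f
T = 1 / 0.3881
T = 2.5767 s

2.5767


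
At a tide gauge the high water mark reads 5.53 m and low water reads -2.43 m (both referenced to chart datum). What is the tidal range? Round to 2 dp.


Tidal range = High water - Low water
Tidal range = 5.53 - (-2.43)
Tidal range = 7.96 m

7.96


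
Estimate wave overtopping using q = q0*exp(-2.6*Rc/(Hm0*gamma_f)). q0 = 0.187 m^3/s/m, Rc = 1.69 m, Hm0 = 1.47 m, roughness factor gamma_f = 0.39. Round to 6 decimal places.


q = q0 * exp(-2.6 * Rc / (Hm0 * gamma_f))
Exponent = -2.6 * 1.69 / (1.47 * 0.39)
= -2.6 * 1.69 / 0.5733
= -7.664399
exp(-7.664399) = 0.000469
q = 0.187 * 0.000469
q = 0.000088 m^3/s/m

0.000088


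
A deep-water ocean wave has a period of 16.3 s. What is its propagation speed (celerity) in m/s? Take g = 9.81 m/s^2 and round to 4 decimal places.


We use the deep-water celerity formula:
C = g * T / (2 * pi)
C = 9.81 * 16.3 / (2 * 3.14159...)
C = 159.903000 / 6.283185
C = 25.4494 m/s

25.4494


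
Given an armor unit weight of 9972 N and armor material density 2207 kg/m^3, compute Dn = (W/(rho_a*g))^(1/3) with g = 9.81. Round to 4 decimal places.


V = W / (rho_a * g)
V = 9972 / (2207 * 9.81)
V = 9972 / 21650.67
V = 0.460586 m^3
Dn = V^(1/3) = 0.460586^(1/3)
Dn = 0.7723 m

0.7723


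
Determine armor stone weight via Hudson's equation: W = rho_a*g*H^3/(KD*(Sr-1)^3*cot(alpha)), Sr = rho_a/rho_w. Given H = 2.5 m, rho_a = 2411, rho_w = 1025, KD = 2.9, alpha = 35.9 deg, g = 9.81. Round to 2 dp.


Sr = rho_a / rho_w = 2411 / 1025 = 2.352195
(Sr - 1) = 1.352195
(Sr - 1)^3 = 2.472396
cot(35.9) = 1 / tan(35.9) = 1 / 0.723879 = 1.381446
Numerator = 2411 * 9.81 * 2.5^3 = 369561.0938
Denominator = 2.9 * 2.472396 * 1.381446 = 9.904897
W = 369561.0938 / 9.904897
W = 37310.95 N

37310.95


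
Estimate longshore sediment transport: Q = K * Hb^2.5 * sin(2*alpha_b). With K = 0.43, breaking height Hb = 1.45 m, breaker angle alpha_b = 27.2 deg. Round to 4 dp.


Q = K * Hb^2.5 * sin(2 * alpha_b)
Hb^2.5 = 1.45^2.5 = 2.531745
sin(2 * 27.2) = sin(54.4) = 0.813101
Q = 0.43 * 2.531745 * 0.813101
Q = 0.8852 m^3/s

0.8852


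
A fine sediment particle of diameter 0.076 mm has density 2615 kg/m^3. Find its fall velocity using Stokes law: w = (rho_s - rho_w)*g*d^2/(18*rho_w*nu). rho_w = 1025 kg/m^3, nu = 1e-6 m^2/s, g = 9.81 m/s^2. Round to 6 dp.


w = (rho_s - rho_w) * g * d^2 / (18 * rho_w * nu)
d = 0.076 mm = 0.000076 m
rho_s - rho_w = 2615 - 1025 = 1590
Numerator = 1590 * 9.81 * (0.000076)^2 = 0.000090093470
Denominator = 18 * 1025 * 1e-6 = 0.018450
w = 0.004883 m/s

0.004883


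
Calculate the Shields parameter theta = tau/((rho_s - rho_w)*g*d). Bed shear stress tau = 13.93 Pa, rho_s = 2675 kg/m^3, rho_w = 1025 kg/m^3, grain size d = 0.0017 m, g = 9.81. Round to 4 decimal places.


theta = tau / ((rho_s - rho_w) * g * d)
rho_s - rho_w = 2675 - 1025 = 1650
Denominator = 1650 * 9.81 * 0.0017 = 27.517050
theta = 13.93 / 27.517050
theta = 0.5062

0.5062


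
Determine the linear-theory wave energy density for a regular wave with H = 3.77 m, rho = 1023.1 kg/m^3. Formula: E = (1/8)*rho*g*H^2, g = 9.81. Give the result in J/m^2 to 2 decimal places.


E = (1/8) * rho * g * H^2
E = (1/8) * 1023.1 * 9.81 * 3.77^2
E = 0.125 * 1023.1 * 9.81 * 14.2129
E = 17831.17 J/m^2

17831.17


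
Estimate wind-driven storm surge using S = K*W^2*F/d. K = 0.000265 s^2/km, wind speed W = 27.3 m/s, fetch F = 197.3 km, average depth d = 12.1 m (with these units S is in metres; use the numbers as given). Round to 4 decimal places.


S = K * W^2 * F / d
W^2 = 27.3^2 = 745.29
S = 0.000265 * 745.29 * 197.3 / 12.1
Numerator = 0.000265 * 745.29 * 197.3 = 38.967115
S = 38.967115 / 12.1 = 3.2204 m

3.2204


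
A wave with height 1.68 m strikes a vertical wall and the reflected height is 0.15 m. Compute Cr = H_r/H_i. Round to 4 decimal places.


Cr = H_r / H_i
Cr = 0.15 / 1.68
Cr = 0.0893

0.0893


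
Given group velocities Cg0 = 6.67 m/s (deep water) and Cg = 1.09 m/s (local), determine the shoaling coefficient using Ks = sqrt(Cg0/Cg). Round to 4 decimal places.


Ks = sqrt(Cg0 / Cg)
Ks = sqrt(6.67 / 1.09)
Ks = sqrt(6.1193)
Ks = 2.4737

2.4737


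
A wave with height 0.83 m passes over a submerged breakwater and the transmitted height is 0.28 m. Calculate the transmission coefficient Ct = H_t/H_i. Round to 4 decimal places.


Ct = H_t / H_i
Ct = 0.28 / 0.83
Ct = 0.3373

0.3373


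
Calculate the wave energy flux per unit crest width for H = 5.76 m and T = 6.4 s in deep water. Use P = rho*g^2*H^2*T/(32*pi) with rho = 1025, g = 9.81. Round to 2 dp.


P = rho * g^2 * H^2 * T / (32 * pi)
P = 1025 * 9.81^2 * 5.76^2 * 6.4 / (32 * pi)
P = 1025 * 96.2361 * 33.1776 * 6.4 / 100.53096
P = 208346.86 W/m

208346.86


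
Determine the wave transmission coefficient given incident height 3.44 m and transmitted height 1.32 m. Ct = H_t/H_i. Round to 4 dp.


Ct = H_t / H_i
Ct = 1.32 / 3.44
Ct = 0.3837

0.3837


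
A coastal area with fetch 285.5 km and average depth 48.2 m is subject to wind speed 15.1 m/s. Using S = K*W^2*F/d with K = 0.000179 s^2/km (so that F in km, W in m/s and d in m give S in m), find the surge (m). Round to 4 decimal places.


S = K * W^2 * F / d
W^2 = 15.1^2 = 228.01
S = 0.000179 * 228.01 * 285.5 / 48.2
Numerator = 0.000179 * 228.01 * 285.5 = 11.652337
S = 11.652337 / 48.2 = 0.2417 m

0.2417


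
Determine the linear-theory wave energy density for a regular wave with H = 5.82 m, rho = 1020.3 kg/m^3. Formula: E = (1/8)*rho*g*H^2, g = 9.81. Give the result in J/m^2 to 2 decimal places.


E = (1/8) * rho * g * H^2
E = (1/8) * 1020.3 * 9.81 * 5.82^2
E = 0.125 * 1020.3 * 9.81 * 33.8724
E = 42379.21 J/m^2

42379.21


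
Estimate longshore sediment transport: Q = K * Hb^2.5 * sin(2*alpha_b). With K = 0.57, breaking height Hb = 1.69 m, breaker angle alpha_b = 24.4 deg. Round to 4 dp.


Q = K * Hb^2.5 * sin(2 * alpha_b)
Hb^2.5 = 1.69^2.5 = 3.712930
sin(2 * 24.4) = sin(48.8) = 0.752415
Q = 0.57 * 3.712930 * 0.752415
Q = 1.5924 m^3/s

1.5924


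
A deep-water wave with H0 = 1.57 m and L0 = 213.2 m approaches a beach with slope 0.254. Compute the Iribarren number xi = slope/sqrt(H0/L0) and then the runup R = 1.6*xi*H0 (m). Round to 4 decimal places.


xi = slope / sqrt(H0/L0)
H0/L0 = 1.57/213.2 = 0.007364
sqrt(0.007364) = 0.085814
xi = 0.254 / 0.085814 = 2.959903
R = 1.6 * xi * H0 = 1.6 * 2.959903 * 1.57
R = 7.4353 m

7.4353


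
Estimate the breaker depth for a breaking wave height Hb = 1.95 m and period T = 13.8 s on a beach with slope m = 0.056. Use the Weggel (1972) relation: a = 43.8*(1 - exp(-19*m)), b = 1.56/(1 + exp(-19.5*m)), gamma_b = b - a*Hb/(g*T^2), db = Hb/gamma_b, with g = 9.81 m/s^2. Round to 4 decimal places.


a = 43.8 * (1 - exp(-19 * m))
exp(-19 * 0.056) = exp(-1.0640) = 0.345073
a = 43.8 * (1 - 0.345073) = 28.685813
b = 1.56 / (1 + exp(-19.5 * m))
exp(-19.5 * 0.056) = exp(-1.0920) = 0.335545
b = 1.56 / (1 + 0.335545) = 1.168063
Hb / (g * T^2) = 1.95 / (9.81 * 13.8^2) = 1.95 / 1868.2164 = 0.00104378
gamma_b = b - a * Hb/(g*T^2) = 1.168063 - 28.685813 * 0.00104378 = 1.138121
db = Hb / gamma_b = 1.95 / 1.138121
db = 1.7134 m

1.7134


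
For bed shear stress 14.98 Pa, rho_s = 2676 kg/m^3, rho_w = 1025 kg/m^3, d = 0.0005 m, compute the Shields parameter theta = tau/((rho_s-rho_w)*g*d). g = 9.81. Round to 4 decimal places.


theta = tau / ((rho_s - rho_w) * g * d)
rho_s - rho_w = 2676 - 1025 = 1651
Denominator = 1651 * 9.81 * 0.0005 = 8.098155
theta = 14.98 / 8.098155
theta = 1.8498

1.8498


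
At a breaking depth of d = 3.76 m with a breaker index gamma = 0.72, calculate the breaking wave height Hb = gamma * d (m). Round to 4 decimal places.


Hb = gamma * d
Hb = 0.72 * 3.76
Hb = 2.7072 m

2.7072


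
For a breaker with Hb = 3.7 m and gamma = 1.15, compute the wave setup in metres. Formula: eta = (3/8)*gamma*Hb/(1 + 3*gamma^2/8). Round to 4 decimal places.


eta = (3/8) * gamma * Hb / (1 + 3*gamma^2/8)
Numerator = (3/8) * 1.15 * 3.7 = 1.595625
Denominator = 1 + 3*1.15^2/8 = 1 + 0.495938 = 1.495938
eta = 1.595625 / 1.495938
eta = 1.0666 m

1.0666


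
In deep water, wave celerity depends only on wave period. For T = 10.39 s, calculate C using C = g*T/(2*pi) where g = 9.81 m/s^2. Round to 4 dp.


We use the deep-water celerity formula:
C = g * T / (2 * pi)
C = 9.81 * 10.39 / (2 * 3.14159...)
C = 101.925900 / 6.283185
C = 16.2220 m/s

16.2220


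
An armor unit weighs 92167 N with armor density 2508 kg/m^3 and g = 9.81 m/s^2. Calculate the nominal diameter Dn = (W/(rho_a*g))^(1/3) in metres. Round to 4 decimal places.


V = W / (rho_a * g)
V = 92167 / (2508 * 9.81)
V = 92167 / 24603.48
V = 3.746096 m^3
Dn = V^(1/3) = 3.746096^(1/3)
Dn = 1.5531 m

1.5531


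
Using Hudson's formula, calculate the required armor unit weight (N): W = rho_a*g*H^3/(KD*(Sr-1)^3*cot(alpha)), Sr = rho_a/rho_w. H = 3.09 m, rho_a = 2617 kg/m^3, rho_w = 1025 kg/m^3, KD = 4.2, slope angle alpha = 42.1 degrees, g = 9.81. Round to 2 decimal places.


Sr = rho_a / rho_w = 2617 / 1025 = 2.553171
(Sr - 1) = 1.553171
(Sr - 1)^3 = 3.746775
cot(42.1) = 1 / tan(42.1) = 1 / 0.903569 = 1.106722
Numerator = 2617 * 9.81 * 3.09^3 = 757439.8815
Denominator = 4.2 * 3.746775 * 1.106722 = 17.415879
W = 757439.8815 / 17.415879
W = 43491.34 N

43491.34


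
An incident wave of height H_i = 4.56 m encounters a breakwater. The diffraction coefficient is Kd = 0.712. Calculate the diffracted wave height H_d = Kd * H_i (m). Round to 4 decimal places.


H_d = Kd * H_i
H_d = 0.712 * 4.56
H_d = 3.2467 m

3.2467


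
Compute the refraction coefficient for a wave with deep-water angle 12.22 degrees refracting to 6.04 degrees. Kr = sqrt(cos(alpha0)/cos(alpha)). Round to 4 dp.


Kr = sqrt(cos(alpha0) / cos(alpha))
cos(12.22) = 0.977342
cos(6.04) = 0.994449
Kr = sqrt(0.977342 / 0.994449)
Kr = sqrt(0.982798)
Kr = 0.9914

0.9914


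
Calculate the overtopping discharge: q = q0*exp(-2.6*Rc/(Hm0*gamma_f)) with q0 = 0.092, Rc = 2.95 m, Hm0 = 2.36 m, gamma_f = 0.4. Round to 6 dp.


q = q0 * exp(-2.6 * Rc / (Hm0 * gamma_f))
Exponent = -2.6 * 2.95 / (2.36 * 0.4)
= -2.6 * 2.95 / 0.9440
= -8.125000
exp(-8.125000) = 0.000296
q = 0.092 * 0.000296
q = 0.000027 m^3/s/m

0.000027


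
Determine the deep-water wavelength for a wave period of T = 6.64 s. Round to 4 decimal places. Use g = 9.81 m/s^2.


L0 = g * T^2 / (2 * pi)
L0 = 9.81 * 6.64^2 / (2 * pi)
L0 = 9.81 * 44.0896 / 6.28319
L0 = 432.5190 / 6.28319
L0 = 68.8375 m

68.8375


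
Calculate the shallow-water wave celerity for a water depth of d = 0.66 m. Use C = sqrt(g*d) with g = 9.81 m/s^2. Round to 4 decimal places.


Using the shallow-water approximation:
C = sqrt(g * d) = sqrt(9.81 * 0.66)
C = sqrt(6.4746)
C = 2.5445 m/s

2.5445


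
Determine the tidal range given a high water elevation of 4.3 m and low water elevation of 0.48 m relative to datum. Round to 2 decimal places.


Tidal range = High water - Low water
Tidal range = 4.3 - (0.48)
Tidal range = 3.82 m

3.82


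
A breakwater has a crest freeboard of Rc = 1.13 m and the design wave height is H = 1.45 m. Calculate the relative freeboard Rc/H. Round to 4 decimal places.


Relative freeboard = Rc / H
= 1.13 / 1.45
= 0.7793

0.7793


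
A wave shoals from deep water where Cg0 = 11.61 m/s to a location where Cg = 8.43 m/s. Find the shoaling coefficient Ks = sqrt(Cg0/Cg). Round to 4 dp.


Ks = sqrt(Cg0 / Cg)
Ks = sqrt(11.61 / 8.43)
Ks = sqrt(1.3772)
Ks = 1.1736

1.1736
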